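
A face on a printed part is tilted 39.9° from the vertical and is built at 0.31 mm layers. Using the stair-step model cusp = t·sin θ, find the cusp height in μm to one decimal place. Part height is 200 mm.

h_c = t·sin θ = 0.31 × 0.6414 = 0.198834 mm (198.8 μm).

198.8 μm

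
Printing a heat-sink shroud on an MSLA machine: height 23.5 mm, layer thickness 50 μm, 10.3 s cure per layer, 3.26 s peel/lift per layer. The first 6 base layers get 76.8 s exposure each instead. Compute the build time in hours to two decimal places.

Layer count = ceil(23.5 / 0.05) = 470.
Burn-in layers = 6 × (76.8 + 3.26), so 480.36 s.
Regular layers: 464 × (10.3 + 3.26) → 6291.84 s.
Sum: 480.36 + 6291.84 = 6772.2 s → 1.88 hours.

1.88 hours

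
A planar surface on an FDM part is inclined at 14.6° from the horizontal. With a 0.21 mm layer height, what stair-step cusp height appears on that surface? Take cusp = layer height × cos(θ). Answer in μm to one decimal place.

h_c = t·cos θ = 0.21 × 0.9677 = 0.203217 mm (203.2 μm).

203.2 μm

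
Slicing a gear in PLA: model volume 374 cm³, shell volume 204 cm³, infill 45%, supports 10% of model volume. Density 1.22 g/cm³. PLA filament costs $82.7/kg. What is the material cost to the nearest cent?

Volume inside the shell = 374 − 204 = 170 cm³.
Infill volume: 0.45 × 170 → 76.5 cm³.
Support: 0.10 × 374 → 37.4 cm³.
Deposited volume = 204 + 76.5 + 37.4 = 317.9 cm³.
Mass: 317.9 × 1.22 → 387.838 g.
Cost = 387.838 g / 1000 × $82.7/kg = $32.07.

$32.07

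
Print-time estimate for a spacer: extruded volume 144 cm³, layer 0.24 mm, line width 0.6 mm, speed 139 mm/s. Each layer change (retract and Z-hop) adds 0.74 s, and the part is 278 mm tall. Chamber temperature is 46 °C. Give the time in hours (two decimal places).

Extrusion cross-section = 0.24 × 0.6, so 0.144 mm².
Total extruded path = 144000/0.144 = 1000000 mm.
Extrusion time = 1000000 / 139 = 7194.2 s.
Layer count = ceil(278 / 0.24) = 1159.
Non-print overhead = 1159 × 0.74, so 857.66 s.
Total = 7194.2 + 857.66 = 8051.86 s = 2.24 hours.

2.24 hours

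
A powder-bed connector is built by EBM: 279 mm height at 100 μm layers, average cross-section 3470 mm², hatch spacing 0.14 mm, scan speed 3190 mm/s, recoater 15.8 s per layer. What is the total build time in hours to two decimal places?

18.27 hours

Number of layers: 279 / 0.1 → 2790 (rounded up).
Per-layer scan distance: 3470 / 0.14 → 24785.7 mm.
Beam time per layer: 24785.7 / 3190 → 7.7698 s.
Per-layer time = 7.7698 + 15.8 = 23.5698 s.
Build time = 2790 × 23.5698 = 65759.742 s = 18.27 hours.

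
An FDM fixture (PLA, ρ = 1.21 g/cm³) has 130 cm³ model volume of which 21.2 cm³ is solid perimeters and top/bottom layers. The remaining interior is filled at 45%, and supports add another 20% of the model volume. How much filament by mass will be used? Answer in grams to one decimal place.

Infill region = 130 − 21.2 = 108.8 cm³.
Deposited infill = 0.45 × 108.8 = 48.96 cm³.
Support = 0.20 × 130, so 26 cm³.
Total extruded = 21.2 + 48.96 + 26, so 96.16 cm³.
Mass: 96.16 × 1.21 → 116.3536 g.

116.4 g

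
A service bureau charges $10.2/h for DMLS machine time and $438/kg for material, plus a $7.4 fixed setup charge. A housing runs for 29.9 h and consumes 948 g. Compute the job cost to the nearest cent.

$727.60

Machine cost: 10.2 × 29.9 → $304.98.
Material cost: 438 × 948/1000 → $415.224.
Total = 304.98 + 415.224 + 7.4 = 727.604 ≈ $727.60.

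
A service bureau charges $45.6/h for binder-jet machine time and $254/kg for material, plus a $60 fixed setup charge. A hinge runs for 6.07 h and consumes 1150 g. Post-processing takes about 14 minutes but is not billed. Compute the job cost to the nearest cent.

$628.89

Machine cost: 45.6 × 6.07 → $276.792.
Feedstock cost = 254 × 1150/1000, so $292.10.
Adding setup: 276.792 + 292.10 + 60 → 628.892 ≈ $628.89.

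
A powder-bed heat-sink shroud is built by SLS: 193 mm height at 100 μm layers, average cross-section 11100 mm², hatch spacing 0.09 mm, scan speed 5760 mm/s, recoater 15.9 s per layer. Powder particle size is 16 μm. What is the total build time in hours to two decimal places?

Layer count = ceil(193 / 0.1) = 1930.
Hatch length per layer = 11100 / 0.09, so 123333.3 mm.
Per-layer scan time = 123333.3 / 5760, so 21.412 s.
Per-layer time = 21.412 + 15.9 = 37.312 s.
1930 layers × 37.312 s/layer = 72012.16 s, i.e. 20.00 hours.

20.00 hours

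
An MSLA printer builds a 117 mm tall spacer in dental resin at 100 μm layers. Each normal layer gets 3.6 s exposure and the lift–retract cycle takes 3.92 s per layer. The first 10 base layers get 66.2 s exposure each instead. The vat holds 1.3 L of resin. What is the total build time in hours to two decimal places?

2.62 hours

Layer count = ceil(117 / 0.1) = 1170.
Bottom layers: 10 × (66.2 + 3.92) → 701.2 s.
Normal layers: 1160 × (3.6 + 3.92) → 8723.2 s.
Total = 701.2 + 8723.2 = 9424.4 s = 2.62 hours.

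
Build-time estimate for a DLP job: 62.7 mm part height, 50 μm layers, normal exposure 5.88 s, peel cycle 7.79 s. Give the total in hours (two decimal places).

4.76 hours

Number of layers: 62.7 / 0.05 → 1254 (rounded up).
Each layer takes: 5.88 + 7.79 → 13.67 s.
Total = 1254 × 13.67 = 17142.18 s = 4.76 hours.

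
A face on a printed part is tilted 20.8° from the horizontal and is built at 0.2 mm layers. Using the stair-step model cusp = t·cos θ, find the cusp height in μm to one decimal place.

Cusp = layer height × cos(20.8°) = 0.2 × 0.9348 = 0.18696 mm = 187.0 μm.

187.0 μm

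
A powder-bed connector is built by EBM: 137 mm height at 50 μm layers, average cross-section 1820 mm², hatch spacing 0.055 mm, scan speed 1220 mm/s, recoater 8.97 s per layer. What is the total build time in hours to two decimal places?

27.47 hours

Layer count = ceil(137 / 0.05) = 2740.
Hatch length per layer: 1820 / 0.055 → 33090.9 mm.
Scan time per layer = 33090.9 / 1220, so 27.1237 s.
Time per layer = 27.1237 + 8.97, so 36.0937 s.
Total: 2740 × 36.0937 s = 98896.738 s → 27.47 hours.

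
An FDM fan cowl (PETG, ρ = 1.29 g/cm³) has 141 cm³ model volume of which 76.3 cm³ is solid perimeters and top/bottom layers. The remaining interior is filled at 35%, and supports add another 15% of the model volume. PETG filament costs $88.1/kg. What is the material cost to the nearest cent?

Volume inside the shell: 141 − 76.3 → 64.7 cm³.
Infill volume = 0.35 × 64.7, so 22.645 cm³.
Support = 0.15 × 141 = 21.15 cm³.
Total printed volume = 76.3 + 22.645 + 21.15 = 120.095 cm³.
Mass = 120.095 × 1.29 = 154.92255 g.
At $88.1/kg: 154.92255/1000 × 88.1 = $13.65.

$13.65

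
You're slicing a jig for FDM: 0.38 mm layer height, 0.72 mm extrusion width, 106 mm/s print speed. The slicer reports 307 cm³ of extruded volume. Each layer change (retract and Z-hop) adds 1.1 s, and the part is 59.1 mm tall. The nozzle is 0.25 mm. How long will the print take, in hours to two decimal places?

Extrusion cross-section: 0.38 × 0.72 → 0.2736 mm².
Toolpath length = 307 cm³ / 0.2736 mm² = 307000 / 0.2736 = 1122076 mm.
Time extruding = 1122076 / 106, so 10585.6 s.
Number of layers: 59.1 / 0.38 → 156 (rounded up).
Non-print overhead = 156 × 1.1, so 171.6 s.
Total = 10585.6 + 171.6 = 10757.2 s = 2.99 hours.

2.99 hours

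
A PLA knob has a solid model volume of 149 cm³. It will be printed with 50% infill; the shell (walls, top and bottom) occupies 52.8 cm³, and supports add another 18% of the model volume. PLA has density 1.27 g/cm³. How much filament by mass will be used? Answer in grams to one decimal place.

Infill region = 149 − 52.8, so 96.2 cm³.
Infill deposited = 0.50 × 96.2 = 48.1 cm³.
Support = 0.18 × 149, so 26.82 cm³.
Total extruded = 52.8 + 48.1 + 26.82 = 127.72 cm³.
Mass = 127.72 × 1.27 = 162.2044 g.

162.2 g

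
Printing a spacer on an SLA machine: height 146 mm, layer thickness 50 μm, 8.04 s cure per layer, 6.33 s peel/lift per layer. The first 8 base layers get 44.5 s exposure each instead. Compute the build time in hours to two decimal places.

Layers = ⌈146/0.05⌉ = 2920.
Base layers: 8 × (44.5 + 6.33) → 406.64 s.
Normal layers = 2912 × (8.04 + 6.33) = 41845.44 s.
Total = 406.64 + 41845.44 = 42252.08 s = 11.74 hours.

11.74 hours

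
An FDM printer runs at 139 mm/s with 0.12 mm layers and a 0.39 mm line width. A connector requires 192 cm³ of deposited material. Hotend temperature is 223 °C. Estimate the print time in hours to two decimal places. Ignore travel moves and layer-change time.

8.20 hours

Line area: 0.12 × 0.39 → 0.0468 mm².
Path length: 192000 mm³ / 0.0468 mm² → 4102564.1 mm.
Time extruding: 4102564.1 / 139 → 29514.8 s.
29514.8 s = 8.20 hours.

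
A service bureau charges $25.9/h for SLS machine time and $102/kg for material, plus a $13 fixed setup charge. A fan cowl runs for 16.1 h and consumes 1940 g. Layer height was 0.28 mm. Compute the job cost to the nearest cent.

$627.87

Machine cost = 25.9 × 16.1, so $416.99.
Feedstock cost = 102 × 1940/1000 = $197.88.
Adding setup: 416.99 + 197.88 + 13 → $627.87.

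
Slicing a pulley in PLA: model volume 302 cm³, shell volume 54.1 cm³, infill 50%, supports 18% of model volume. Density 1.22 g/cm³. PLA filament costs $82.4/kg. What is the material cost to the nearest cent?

Interior volume: 302 − 54.1 → 247.9 cm³.
Deposited infill: 0.50 × 247.9 → 123.95 cm³.
Support = 0.18 × 302 = 54.36 cm³.
Total printed volume = 54.1 + 123.95 + 54.36, so 232.41 cm³.
Mass = 232.41 × 1.22 = 283.5402 g.
At $82.4/kg: 283.5402/1000 × 82.4 = $23.36.

$23.36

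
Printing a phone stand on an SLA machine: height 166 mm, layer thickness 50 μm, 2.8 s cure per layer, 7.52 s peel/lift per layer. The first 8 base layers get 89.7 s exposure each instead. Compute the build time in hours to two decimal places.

Number of layers: 166 / 0.05 → 3320 (rounded up).
Base layers: 8 × (89.7 + 7.52) → 777.76 s.
Normal layers = 3312 × (2.8 + 7.52) = 34179.84 s.
Sum: 777.76 + 34179.84 = 34957.6 s → 9.71 hours.

9.71 hours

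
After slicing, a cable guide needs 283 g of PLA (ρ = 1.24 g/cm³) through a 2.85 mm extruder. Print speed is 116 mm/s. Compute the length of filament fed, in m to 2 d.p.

Volume = 283 g / 1.24 g·cm⁻³ = 228.2258 cm³ = 228225.8 mm³.
Cross-section of 2.85 mm filament: π·(2.85/2)² = 6.3794 mm².
L = V/A = 228225.8/6.3794 = 35775.43 mm → 35.78 m.

35.78 m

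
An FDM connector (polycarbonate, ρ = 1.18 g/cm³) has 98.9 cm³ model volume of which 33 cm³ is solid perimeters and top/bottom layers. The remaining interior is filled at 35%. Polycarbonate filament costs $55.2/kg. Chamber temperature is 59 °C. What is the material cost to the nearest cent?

Interior volume = 98.9 − 33 = 65.9 cm³.
Infill deposited = 0.35 × 65.9, so 23.065 cm³.
Total extruded = 33 + 23.065 = 56.065 cm³.
Mass = 56.065 × 1.18, so 66.1567 g.
Cost = 66.1567 g / 1000 × $55.2/kg = $3.65.

$3.65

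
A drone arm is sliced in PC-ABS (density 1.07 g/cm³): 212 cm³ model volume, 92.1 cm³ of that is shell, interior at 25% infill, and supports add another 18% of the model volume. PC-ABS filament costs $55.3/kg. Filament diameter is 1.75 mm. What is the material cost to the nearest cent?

$9.48

Infill region: 212 − 92.1 → 119.9 cm³.
Infill deposited = 0.25 × 119.9 = 29.975 cm³.
Support: 0.18 × 212 → 38.16 cm³.
Total printed volume = 92.1 + 29.975 + 38.16 = 160.235 cm³.
Mass = 160.235 × 1.07 = 171.45145 g.
At $55.3/kg: 171.45145/1000 × 55.3 = $9.48.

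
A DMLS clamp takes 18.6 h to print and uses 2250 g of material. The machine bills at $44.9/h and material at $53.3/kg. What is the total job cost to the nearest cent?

$955.07

Machine cost: 44.9 × 18.6 → $835.14.
Material cost = 53.3 × 2250/1000, so $119.925.
Total = 835.14 + 119.925 = 955.065 ≈ $955.07.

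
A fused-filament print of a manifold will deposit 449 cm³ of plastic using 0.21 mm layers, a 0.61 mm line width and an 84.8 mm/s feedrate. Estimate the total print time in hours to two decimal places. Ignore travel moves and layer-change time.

Line area: 0.21 × 0.61 → 0.1281 mm².
Total extruded path = 449000/0.1281 = 3505074.2 mm.
Print-move time: 3505074.2 / 84.8 → 41333.4 s.
That's 41333.4 s → 11.48 hours.

11.48 hours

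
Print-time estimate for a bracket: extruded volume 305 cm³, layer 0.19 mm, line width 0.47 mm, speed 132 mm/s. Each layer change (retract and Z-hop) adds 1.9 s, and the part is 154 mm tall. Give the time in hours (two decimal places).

Bead cross-section: 0.19 × 0.47 → 0.0893 mm².
Total extruded path = 305000/0.0893 = 3415453.5 mm.
Time extruding = 3415453.5 / 132, so 25874.6 s.
Layers = ⌈154/0.19⌉ = 811.
Z-hop total = 811 × 1.9, so 1540.9 s.
Altogether 25874.6 + 1540.9 = 27415.5 s, i.e. 7.62 hours.

7.62 hours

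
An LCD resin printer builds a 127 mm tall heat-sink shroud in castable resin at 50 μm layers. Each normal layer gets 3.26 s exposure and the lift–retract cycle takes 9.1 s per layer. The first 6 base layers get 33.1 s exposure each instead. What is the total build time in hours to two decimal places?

8.77 hours

Layer count = ceil(127 / 0.05) = 2540.
Bottom layers = 6 × (33.1 + 9.1), so 253.2 s.
Regular layers: 2534 × (3.26 + 9.1) → 31320.24 s.
Sum: 253.2 + 31320.24 = 31573.44 s → 8.77 hours.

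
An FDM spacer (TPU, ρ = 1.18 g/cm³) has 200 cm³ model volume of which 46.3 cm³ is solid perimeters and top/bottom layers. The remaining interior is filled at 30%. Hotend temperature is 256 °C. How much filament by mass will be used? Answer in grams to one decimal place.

109.0 g

Interior volume = 200 − 46.3 = 153.7 cm³.
Deposited infill = 0.30 × 153.7 = 46.11 cm³.
Deposited volume: 46.3 + 46.11 → 92.41 cm³.
Mass = 92.41 × 1.18 = 109.0438 g.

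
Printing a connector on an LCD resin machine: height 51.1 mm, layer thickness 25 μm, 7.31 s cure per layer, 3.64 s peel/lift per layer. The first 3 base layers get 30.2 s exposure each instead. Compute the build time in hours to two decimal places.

Layer count = ceil(51.1 / 0.025) = 2044.
Bottom layers = 3 × (30.2 + 3.64) = 101.52 s.
Remaining layers: 2041 × (7.31 + 3.64) → 22348.95 s.
Sum: 101.52 + 22348.95 = 22450.47 s → 6.24 hours.

6.24 hours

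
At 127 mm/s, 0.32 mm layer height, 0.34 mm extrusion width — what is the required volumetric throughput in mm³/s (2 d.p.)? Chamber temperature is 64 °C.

13.82

A = 0.32 × 0.34, so 0.1088 mm².
Q = v·A = 127 × 0.1088 = 13.82 mm³/s.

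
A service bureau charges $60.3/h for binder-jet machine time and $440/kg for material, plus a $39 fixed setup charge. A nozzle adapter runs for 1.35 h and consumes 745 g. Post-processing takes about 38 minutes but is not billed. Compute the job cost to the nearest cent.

Time charge = 60.3 × 1.35, so $81.405.
Material charge = 440 × 745/1000, so $327.80.
Total = 81.405 + 327.80 + 39 = 448.205 ≈ $448.21.

$448.21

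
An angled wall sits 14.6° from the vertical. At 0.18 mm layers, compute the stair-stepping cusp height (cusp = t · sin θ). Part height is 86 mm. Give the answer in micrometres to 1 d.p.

45.4 μm

h_c = t·sin θ = 0.18 × 0.2521 = 0.045378 mm (45.4 μm).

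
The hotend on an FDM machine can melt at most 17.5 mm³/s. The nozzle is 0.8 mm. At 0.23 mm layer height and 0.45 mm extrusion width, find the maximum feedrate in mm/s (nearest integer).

169 mm/s

A = 0.23 × 0.45 = 0.1035 mm².
Max speed = 17.5 / 0.1035 = 169.08 ≈ 169 mm/s.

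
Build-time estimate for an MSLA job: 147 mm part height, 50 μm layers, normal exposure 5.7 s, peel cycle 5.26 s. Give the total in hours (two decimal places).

8.95 hours

Layer count = ceil(147 / 0.05) = 2940.
Per-layer time = 5.7 + 5.26 = 10.96 s.
Total = 2940 × 10.96 = 32222.4 s = 8.95 hours.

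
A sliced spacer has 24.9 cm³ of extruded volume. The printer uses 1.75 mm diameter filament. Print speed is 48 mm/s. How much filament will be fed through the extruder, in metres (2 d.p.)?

10.35 m

Filament cross-section = π × (1.75/2)² = 2.4053 mm².
L = 24900 mm³ / 2.4053 mm² = 10352.14 mm, i.e. 10.35 m.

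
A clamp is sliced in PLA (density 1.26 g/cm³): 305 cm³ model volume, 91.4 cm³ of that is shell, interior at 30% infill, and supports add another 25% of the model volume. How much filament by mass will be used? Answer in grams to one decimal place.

292.0 g

Volume inside the shell = 305 − 91.4, so 213.6 cm³.
Infill deposited = 0.30 × 213.6 = 64.08 cm³.
Support = 0.25 × 305, so 76.25 cm³.
Total printed volume: 91.4 + 64.08 + 76.25 → 231.73 cm³.
Mass: 231.73 × 1.26 → 291.9798 g.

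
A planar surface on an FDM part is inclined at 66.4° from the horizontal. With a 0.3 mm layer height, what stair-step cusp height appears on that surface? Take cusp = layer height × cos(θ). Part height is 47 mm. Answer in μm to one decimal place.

120.1 μm

Cusp = layer height × cos(66.4°) = 0.3 × 0.4003 = 0.12009 mm = 120.1 μm.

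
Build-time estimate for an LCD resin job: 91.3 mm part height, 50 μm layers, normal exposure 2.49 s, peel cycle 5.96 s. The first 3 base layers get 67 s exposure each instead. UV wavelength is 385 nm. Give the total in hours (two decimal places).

Layer count = ceil(91.3 / 0.05) = 1826.
Bottom layers: 3 × (67 + 5.96) → 218.88 s.
Regular layers = 1823 × (2.49 + 5.96), so 15404.35 s.
Sum: 218.88 + 15404.35 = 15623.23 s → 4.34 hours.

4.34 hours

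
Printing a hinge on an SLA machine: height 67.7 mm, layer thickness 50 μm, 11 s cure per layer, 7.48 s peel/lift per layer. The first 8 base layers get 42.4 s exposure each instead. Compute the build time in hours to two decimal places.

Layer count = ceil(67.7 / 0.05) = 1354.
Bottom layers = 8 × (42.4 + 7.48), so 399.04 s.
Regular layers = 1346 × (11 + 7.48), so 24874.08 s.
Total = 399.04 + 24874.08 = 25273.12 s = 7.02 hours.

7.02 hours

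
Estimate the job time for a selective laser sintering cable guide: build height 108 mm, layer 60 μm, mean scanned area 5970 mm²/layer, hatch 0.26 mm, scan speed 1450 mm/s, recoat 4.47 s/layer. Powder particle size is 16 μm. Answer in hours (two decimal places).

10.15 hours

Layers = ⌈108/0.06⌉ = 1800.
Hatch length per layer = 5970 / 0.26, so 22961.5 mm.
Per-layer scan time = 22961.5 / 1450, so 15.8355 s.
Per-layer time = 15.8355 + 4.47, so 20.3055 s.
Total: 1800 × 20.3055 s = 36549.9 s → 10.15 hours.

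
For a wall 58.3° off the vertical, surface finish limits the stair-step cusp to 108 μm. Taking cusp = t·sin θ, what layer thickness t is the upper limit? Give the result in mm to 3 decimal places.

t = h_c / sin θ = 0.108 / 0.8508 = 0.127 mm.

0.127 mm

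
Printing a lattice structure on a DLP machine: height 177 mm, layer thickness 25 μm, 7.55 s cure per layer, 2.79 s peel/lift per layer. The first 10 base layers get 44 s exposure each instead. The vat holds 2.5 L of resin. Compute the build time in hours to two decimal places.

20.44 hours

Layer count = ceil(177 / 0.025) = 7080.
Burn-in layers = 10 × (44 + 2.79) = 467.9 s.
Remaining layers = 7070 × (7.55 + 2.79), so 73103.8 s.
Sum: 467.9 + 73103.8 = 73571.7 s → 20.44 hours.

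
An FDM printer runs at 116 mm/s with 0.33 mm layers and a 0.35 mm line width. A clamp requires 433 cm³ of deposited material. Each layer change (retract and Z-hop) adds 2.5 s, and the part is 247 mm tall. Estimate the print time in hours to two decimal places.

9.50 hours

Extrusion cross-section = 0.33 × 0.35, so 0.1155 mm².
Toolpath length = 433 cm³ / 0.1155 mm² = 433000 / 0.1155 = 3748917.7 mm.
Print-move time = 3748917.7 / 116 = 32318.3 s.
Number of layers: 247 / 0.33 → 749 (rounded up).
Layer-change overhead = 749 × 2.5 = 1872.5 s.
Total = 32318.3 + 1872.5 = 34190.8 s = 9.50 hours.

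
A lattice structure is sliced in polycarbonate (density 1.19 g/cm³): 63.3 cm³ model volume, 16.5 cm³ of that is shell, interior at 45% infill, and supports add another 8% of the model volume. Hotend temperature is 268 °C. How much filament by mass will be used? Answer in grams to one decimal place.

Interior volume = 63.3 − 16.5 = 46.8 cm³.
Deposited infill = 0.45 × 46.8 = 21.06 cm³.
Support: 0.08 × 63.3 → 5.064 cm³.
Total printed volume = 16.5 + 21.06 + 5.064, so 42.624 cm³.
Mass = 42.624 × 1.19 = 50.72256 g.

50.7 g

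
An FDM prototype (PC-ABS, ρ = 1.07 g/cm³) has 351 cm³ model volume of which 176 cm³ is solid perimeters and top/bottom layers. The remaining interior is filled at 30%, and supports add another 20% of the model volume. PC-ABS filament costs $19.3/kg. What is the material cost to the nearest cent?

$6.17

Interior volume = 351 − 176, so 175 cm³.
Deposited infill = 0.30 × 175, so 52.5 cm³.
Support = 0.20 × 351, so 70.2 cm³.
Total extruded = 176 + 52.5 + 70.2, so 298.7 cm³.
Mass: 298.7 × 1.07 → 319.609 g.
At $19.3/kg: 319.609/1000 × 19.3 = $6.17.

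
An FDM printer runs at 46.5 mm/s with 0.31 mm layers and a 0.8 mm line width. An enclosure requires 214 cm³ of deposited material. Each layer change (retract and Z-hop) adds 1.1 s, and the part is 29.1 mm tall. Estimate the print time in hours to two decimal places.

Line area: 0.31 × 0.8 → 0.248 mm².
Total extruded path = 214000/0.248 = 862903.2 mm.
Time extruding = 862903.2 / 46.5, so 18557.1 s.
Number of layers: 29.1 / 0.31 → 94 (rounded up).
Non-print overhead: 94 × 1.1 → 103.4 s.
Altogether 18557.1 + 103.4 = 18660.5 s, i.e. 5.18 hours.

5.18 hours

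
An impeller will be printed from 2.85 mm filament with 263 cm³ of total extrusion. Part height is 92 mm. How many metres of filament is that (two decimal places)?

Cross-section of 2.85 mm filament: π·(2.85/2)² = 6.3794 mm².
Length = 263 cm³ / 6.3794 mm² = 263000 / 6.3794 = 41226.45 mm = 41.23 m.

41.23 m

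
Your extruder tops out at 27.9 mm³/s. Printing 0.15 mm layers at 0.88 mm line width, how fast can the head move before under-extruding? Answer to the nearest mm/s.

211 mm/s

Extrusion cross-section: 0.15 × 0.88 → 0.132 mm².
Max speed = 27.9 / 0.132 = 211.36 ≈ 211 mm/s.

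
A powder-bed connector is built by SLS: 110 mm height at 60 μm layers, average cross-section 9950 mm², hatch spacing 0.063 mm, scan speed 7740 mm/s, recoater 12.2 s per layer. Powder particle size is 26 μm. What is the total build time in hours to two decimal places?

16.61 hours

Number of layers: 110 / 0.06 → 1834 (rounded up).
Hatch length per layer = 9950 / 0.063 = 157936.5 mm.
Per-layer scan time: 157936.5 / 7740 → 20.4052 s.
Per-layer time: 20.4052 + 12.2 → 32.6052 s.
1834 layers × 32.6052 s/layer = 59797.9368 s, i.e. 16.61 hours.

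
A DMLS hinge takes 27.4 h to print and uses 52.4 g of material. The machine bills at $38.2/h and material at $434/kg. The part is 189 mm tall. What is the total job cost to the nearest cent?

$1069.42

Machine-time cost: 38.2 × 27.4 → $1046.68.
Feedstock cost = 434 × 52.4/1000 = $22.7416.
Total = 1046.68 + 22.7416 = 1069.4216 ≈ $1069.42.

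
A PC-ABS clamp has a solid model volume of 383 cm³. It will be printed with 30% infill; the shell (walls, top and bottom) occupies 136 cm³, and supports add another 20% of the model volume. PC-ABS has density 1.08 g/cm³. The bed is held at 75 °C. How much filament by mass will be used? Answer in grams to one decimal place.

309.6 g

Volume inside the shell = 383 − 136 = 247 cm³.
Infill deposited: 0.30 × 247 → 74.1 cm³.
Support = 0.20 × 383, so 76.6 cm³.
Deposited volume: 136 + 74.1 + 76.6 → 286.7 cm³.
Mass = 286.7 × 1.08 = 309.636 g.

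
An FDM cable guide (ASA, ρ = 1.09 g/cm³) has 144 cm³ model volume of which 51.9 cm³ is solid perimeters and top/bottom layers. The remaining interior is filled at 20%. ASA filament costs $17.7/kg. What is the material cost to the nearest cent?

$1.36

Volume inside the shell: 144 − 51.9 → 92.1 cm³.
Infill volume = 0.20 × 92.1 = 18.42 cm³.
Deposited volume = 51.9 + 18.42, so 70.32 cm³.
Mass = 70.32 × 1.09, so 76.6488 g.
Cost = 76.6488 g / 1000 × $17.7/kg = $1.36.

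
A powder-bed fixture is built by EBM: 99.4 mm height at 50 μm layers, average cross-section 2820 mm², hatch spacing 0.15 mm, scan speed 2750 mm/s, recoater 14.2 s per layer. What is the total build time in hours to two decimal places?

11.62 hours

Layer count = ceil(99.4 / 0.05) = 1988.
Per-layer scan distance: 2820 / 0.15 → 18800 mm.
Scan time per layer = 18800 / 2750 = 6.8364 s.
Time per layer: 6.8364 + 14.2 → 21.0364 s.
Build time = 1988 × 21.0364 = 41820.3632 s = 11.62 hours.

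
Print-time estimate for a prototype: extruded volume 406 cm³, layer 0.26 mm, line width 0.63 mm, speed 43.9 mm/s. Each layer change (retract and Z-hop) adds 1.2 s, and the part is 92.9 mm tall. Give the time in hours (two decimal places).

Line area: 0.26 × 0.63 → 0.1638 mm².
Total extruded path = 406000/0.1638 = 2478632.5 mm.
Time extruding: 2478632.5 / 43.9 → 56460.9 s.
Layer count = ceil(92.9 / 0.26) = 358.
Layer-change overhead = 358 × 1.2, so 429.6 s.
Total = 56460.9 + 429.6 = 56890.5 s = 15.80 hours.

15.80 hours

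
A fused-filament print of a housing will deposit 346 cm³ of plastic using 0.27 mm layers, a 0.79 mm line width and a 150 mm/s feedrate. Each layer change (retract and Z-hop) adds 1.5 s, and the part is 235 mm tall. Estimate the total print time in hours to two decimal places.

Extrusion cross-section = 0.27 × 0.79, so 0.2133 mm².
Total extruded path = 346000/0.2133 = 1622128.5 mm.
Print-move time = 1622128.5 / 150 = 10814.2 s.
Layers = ⌈235/0.27⌉ = 871.
Non-print overhead = 871 × 1.5 = 1306.5 s.
Total = 10814.2 + 1306.5 = 12120.7 s = 3.37 hours.

3.37 hours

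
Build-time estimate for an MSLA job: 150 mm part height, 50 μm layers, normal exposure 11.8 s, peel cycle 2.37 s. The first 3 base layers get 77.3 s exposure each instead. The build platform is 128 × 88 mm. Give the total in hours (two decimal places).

Layers = ⌈150/0.05⌉ = 3000.
Base layers: 3 × (77.3 + 2.37) → 239.01 s.
Remaining layers = 2997 × (11.8 + 2.37) = 42467.49 s.
Sum: 239.01 + 42467.49 = 42706.5 s → 11.86 hours.

11.86 hours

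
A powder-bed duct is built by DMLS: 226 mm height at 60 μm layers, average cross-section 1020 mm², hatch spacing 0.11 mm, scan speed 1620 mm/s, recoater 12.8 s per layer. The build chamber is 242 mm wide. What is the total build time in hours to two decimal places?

19.38 hours

Layer count = ceil(226 / 0.06) = 3767.
Hatch length per layer = 1020 / 0.11 = 9272.7 mm.
Scan time per layer = 9272.7 / 1620, so 5.7239 s.
Layer cycle: 5.7239 + 12.8 → 18.5239 s.
Total: 3767 × 18.5239 s = 69779.5313 s → 19.38 hours.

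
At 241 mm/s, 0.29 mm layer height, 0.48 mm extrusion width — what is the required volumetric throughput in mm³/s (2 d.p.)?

A: 0.29 × 0.48 → 0.1392 mm².
Volumetric flow = 241 × 0.1392 = 33.55 mm³/s.

33.55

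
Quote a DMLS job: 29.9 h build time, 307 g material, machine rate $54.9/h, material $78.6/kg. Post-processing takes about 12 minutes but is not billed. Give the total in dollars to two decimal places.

$1665.64

Machine-time cost: 54.9 × 29.9 → $1641.51.
Material cost: 78.6 × 307/1000 → $24.1302.
Total = 1641.51 + 24.1302 = 1665.6402 ≈ $1665.64.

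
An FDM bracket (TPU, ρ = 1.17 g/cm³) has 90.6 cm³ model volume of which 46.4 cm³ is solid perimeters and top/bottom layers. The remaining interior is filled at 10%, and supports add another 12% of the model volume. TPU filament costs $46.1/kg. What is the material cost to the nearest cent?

$3.33

Interior volume = 90.6 − 46.4 = 44.2 cm³.
Infill volume: 0.10 × 44.2 → 4.42 cm³.
Support = 0.12 × 90.6 = 10.872 cm³.
Total printed volume: 46.4 + 4.42 + 10.872 → 61.692 cm³.
Mass = 61.692 × 1.17 = 72.17964 g.
At $46.1/kg: 72.17964/1000 × 46.1 = $3.33.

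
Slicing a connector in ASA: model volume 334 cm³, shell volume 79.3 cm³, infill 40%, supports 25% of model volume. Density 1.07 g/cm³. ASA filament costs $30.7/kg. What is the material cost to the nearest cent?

$8.69

Infill region: 334 − 79.3 → 254.7 cm³.
Infill volume = 0.40 × 254.7, so 101.88 cm³.
Support = 0.25 × 334, so 83.5 cm³.
Total extruded = 79.3 + 101.88 + 83.5, so 264.68 cm³.
Mass = 264.68 × 1.07 = 283.2076 g.
Cost = 283.2076 g / 1000 × $30.7/kg = $8.69.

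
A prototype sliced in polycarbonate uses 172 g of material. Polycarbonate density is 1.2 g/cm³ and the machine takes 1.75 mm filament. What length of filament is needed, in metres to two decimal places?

Extruded volume: 172/1.2 = 143.3333 cm³ (143333.3 mm³).
A = π r² = π × 0.875² = 2.4053 mm².
Length = 143333.3 / 2.4053 = 59590.61 mm = 59.59 m.

59.59 m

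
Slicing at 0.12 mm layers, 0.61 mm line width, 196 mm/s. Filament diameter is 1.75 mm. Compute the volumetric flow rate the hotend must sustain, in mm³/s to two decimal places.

A = 0.12 × 0.61 = 0.0732 mm².
Q = v·A = 196 × 0.0732 = 14.35 mm³/s.

14.35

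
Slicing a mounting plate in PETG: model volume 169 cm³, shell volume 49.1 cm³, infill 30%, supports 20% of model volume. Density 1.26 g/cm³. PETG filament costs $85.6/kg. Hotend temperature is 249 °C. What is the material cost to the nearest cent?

$12.82

Infill region = 169 − 49.1, so 119.9 cm³.
Deposited infill: 0.30 × 119.9 → 35.97 cm³.
Support = 0.20 × 169 = 33.8 cm³.
Total extruded = 49.1 + 35.97 + 33.8, so 118.87 cm³.
Mass = 118.87 × 1.26, so 149.7762 g.
Cost = 149.7762 g / 1000 × $85.6/kg = $12.82.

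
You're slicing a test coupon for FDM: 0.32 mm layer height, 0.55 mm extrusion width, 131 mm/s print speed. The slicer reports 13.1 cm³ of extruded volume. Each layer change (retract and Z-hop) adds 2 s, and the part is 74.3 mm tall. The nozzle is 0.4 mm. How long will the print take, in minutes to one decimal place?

Line area = 0.32 × 0.55 = 0.176 mm².
Total extruded path = 13100/0.176 = 74431.8 mm.
Print-move time = 74431.8 / 131 = 568.2 s.
Layer count = ceil(74.3 / 0.32) = 233.
Z-hop total = 233 × 2, so 466 s.
Altogether 568.2 + 466 = 1034.2 s, i.e. 17.2 minutes.

17.2 minutes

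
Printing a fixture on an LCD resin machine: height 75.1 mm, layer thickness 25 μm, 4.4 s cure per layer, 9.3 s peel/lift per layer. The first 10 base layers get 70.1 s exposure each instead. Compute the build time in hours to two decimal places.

11.61 hours

Layer count = ceil(75.1 / 0.025) = 3004.
Bottom layers = 10 × (70.1 + 9.3), so 794 s.
Remaining layers = 2994 × (4.4 + 9.3), so 41017.8 s.
Total = 794 + 41017.8 = 41811.8 s = 11.61 hours.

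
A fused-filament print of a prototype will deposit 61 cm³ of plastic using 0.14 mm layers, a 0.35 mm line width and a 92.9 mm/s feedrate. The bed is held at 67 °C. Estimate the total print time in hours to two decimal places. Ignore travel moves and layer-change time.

Bead cross-section = 0.14 × 0.35, so 0.049 mm².
Toolpath length = 61 cm³ / 0.049 mm² = 61000 / 0.049 = 1244898 mm.
Time extruding: 1244898 / 92.9 → 13400.4 s.
That's 13400.4 s → 3.72 hours.

3.72 hours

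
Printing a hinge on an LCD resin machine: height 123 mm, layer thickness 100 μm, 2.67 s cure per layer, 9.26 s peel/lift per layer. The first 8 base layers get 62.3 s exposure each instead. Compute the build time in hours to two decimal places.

Layer count = ceil(123 / 0.1) = 1230.
Base layers = 8 × (62.3 + 9.26) = 572.48 s.
Remaining layers = 1222 × (2.67 + 9.26) = 14578.46 s.
Sum: 572.48 + 14578.46 = 15150.94 s → 4.21 hours.

4.21 hours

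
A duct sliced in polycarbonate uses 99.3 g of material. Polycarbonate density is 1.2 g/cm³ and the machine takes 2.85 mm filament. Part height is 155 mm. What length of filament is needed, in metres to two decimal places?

12.97 m

Volume = 99.3 g / 1.2 g·cm⁻³ = 82.75 cm³ = 82750 mm³.
A = π r² = π × 1.425² = 6.3794 mm².
L = V/A = 82750/6.3794 = 12971.44 mm → 12.97 m.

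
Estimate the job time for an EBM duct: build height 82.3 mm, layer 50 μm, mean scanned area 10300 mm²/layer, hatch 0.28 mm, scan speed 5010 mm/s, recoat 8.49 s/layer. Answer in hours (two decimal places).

7.24 hours

Number of layers: 82.3 / 0.05 → 1646 (rounded up).
Scan path per layer = 10300 / 0.28 = 36785.7 mm.
Per-layer scan time: 36785.7 / 5010 → 7.3425 s.
Per-layer time = 7.3425 + 8.49 = 15.8325 s.
Build time = 1646 × 15.8325 = 26060.295 s = 7.24 hours.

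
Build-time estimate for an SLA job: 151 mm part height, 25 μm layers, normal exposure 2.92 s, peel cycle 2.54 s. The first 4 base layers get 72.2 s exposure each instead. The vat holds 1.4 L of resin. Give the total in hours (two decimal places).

Layer count = ceil(151 / 0.025) = 6040.
Base layers = 4 × (72.2 + 2.54) = 298.96 s.
Regular layers = 6036 × (2.92 + 2.54) = 32956.56 s.
Total = 298.96 + 32956.56 = 33255.52 s = 9.24 hours.

9.24 hours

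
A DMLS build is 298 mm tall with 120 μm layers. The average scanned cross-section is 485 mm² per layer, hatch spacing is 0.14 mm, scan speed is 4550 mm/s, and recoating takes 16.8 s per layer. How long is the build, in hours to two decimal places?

Layer count = ceil(298 / 0.12) = 2484.
Scan path per layer: 485 / 0.14 → 3464.3 mm.
Scan time per layer = 3464.3 / 4550 = 0.7614 s.
Per-layer time: 0.7614 + 16.8 → 17.5614 s.
Build time = 2484 × 17.5614 = 43622.5176 s = 12.12 hours.

12.12 hours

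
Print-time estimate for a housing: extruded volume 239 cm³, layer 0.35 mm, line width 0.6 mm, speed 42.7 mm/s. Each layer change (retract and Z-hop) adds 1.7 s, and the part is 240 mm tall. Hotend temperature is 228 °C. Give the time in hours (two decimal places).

7.73 hours

Line area = 0.35 × 0.6 = 0.21 mm².
Path length: 239000 mm³ / 0.21 mm² → 1138095.2 mm.
Print-move time: 1138095.2 / 42.7 → 26653.3 s.
Layer count = ceil(240 / 0.35) = 686.
Non-print overhead = 686 × 1.7, so 1166.2 s.
Total = 26653.3 + 1166.2 = 27819.5 s = 7.73 hours.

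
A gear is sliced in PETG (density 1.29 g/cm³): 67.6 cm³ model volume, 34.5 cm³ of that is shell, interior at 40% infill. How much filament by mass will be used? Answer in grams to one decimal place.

61.6 g

Volume inside the shell = 67.6 − 34.5 = 33.1 cm³.
Infill volume = 0.40 × 33.1 = 13.24 cm³.
Total extruded = 34.5 + 13.24, so 47.74 cm³.
Mass: 47.74 × 1.29 → 61.5846 g.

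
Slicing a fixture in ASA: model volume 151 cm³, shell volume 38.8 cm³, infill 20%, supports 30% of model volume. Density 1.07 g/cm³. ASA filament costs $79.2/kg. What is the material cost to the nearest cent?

Interior volume = 151 − 38.8, so 112.2 cm³.
Infill deposited: 0.20 × 112.2 → 22.44 cm³.
Support = 0.30 × 151 = 45.3 cm³.
Deposited volume: 38.8 + 22.44 + 45.3 → 106.54 cm³.
Mass: 106.54 × 1.07 → 113.9978 g.
Cost = 113.9978 g / 1000 × $79.2/kg = $9.03.

$9.03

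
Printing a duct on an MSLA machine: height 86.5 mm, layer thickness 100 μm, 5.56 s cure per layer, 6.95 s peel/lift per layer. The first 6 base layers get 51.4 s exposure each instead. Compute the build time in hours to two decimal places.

Layers = ⌈86.5/0.1⌉ = 865.
Base layers = 6 × (51.4 + 6.95), so 350.1 s.
Remaining layers = 859 × (5.56 + 6.95) = 10746.09 s.
Total = 350.1 + 10746.09 = 11096.19 s = 3.08 hours.

3.08 hours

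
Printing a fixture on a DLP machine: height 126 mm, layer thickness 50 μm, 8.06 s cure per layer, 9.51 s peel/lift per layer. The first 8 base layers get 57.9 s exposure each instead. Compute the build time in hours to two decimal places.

Number of layers: 126 / 0.05 → 2520 (rounded up).
Base layers = 8 × (57.9 + 9.51), so 539.28 s.
Regular layers = 2512 × (8.06 + 9.51), so 44135.84 s.
Sum: 539.28 + 44135.84 = 44675.12 s → 12.41 hours.

12.41 hours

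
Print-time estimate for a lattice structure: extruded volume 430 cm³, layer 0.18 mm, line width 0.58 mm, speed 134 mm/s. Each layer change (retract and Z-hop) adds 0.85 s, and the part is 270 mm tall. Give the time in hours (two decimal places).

8.89 hours

Extrusion cross-section: 0.18 × 0.58 → 0.1044 mm².
Total extruded path = 430000/0.1044 = 4118773.9 mm.
Time extruding = 4118773.9 / 134, so 30737.1 s.
Number of layers: 270 / 0.18 → 1500 (rounded up).
Layer-change overhead = 1500 × 0.85, so 1275 s.
Altogether 30737.1 + 1275 = 32012.1 s, i.e. 8.89 hours.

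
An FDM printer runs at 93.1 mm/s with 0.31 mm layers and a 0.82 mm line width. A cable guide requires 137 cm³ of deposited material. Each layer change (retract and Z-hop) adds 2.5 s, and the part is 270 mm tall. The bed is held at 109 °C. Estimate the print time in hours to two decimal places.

Line area: 0.31 × 0.82 → 0.2542 mm².
Toolpath length = 137 cm³ / 0.2542 mm² = 137000 / 0.2542 = 538945.7 mm.
Time extruding = 538945.7 / 93.1, so 5788.9 s.
Layer count = ceil(270 / 0.31) = 871.
Non-print overhead = 871 × 2.5 = 2177.5 s.
Altogether 5788.9 + 2177.5 = 7966.4 s, i.e. 2.21 hours.

2.21 hours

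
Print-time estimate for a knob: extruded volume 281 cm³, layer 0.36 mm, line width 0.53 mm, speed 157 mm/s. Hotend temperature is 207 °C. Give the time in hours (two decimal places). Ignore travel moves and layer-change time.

Line area = 0.36 × 0.53, so 0.1908 mm².
Path length: 281000 mm³ / 0.1908 mm² → 1472746.3 mm.
Time extruding = 1472746.3 / 157 = 9380.5 s.
9380.5 s = 2.61 hours.

2.61 hours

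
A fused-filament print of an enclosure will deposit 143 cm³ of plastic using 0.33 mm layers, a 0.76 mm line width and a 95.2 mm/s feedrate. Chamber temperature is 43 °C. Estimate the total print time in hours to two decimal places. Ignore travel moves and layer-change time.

Extrusion cross-section = 0.33 × 0.76, so 0.2508 mm².
Total extruded path = 143000/0.2508 = 570175.4 mm.
Print-move time: 570175.4 / 95.2 → 5989.2 s.
That's 5989.2 s → 1.66 hours.

1.66 hours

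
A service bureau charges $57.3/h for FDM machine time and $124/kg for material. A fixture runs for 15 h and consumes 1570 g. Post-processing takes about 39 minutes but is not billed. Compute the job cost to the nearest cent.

$1054.18

Time charge: 57.3 × 15 → $859.50.
Material charge = 124 × 1570/1000 = $194.68.
Total = 859.50 + 194.68 = $1054.18.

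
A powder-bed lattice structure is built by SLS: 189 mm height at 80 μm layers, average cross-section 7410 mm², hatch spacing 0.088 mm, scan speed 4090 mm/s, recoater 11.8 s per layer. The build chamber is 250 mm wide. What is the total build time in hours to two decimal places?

21.26 hours

Layer count = ceil(189 / 0.08) = 2363.
Per-layer scan distance: 7410 / 0.088 → 84204.5 mm.
Per-layer scan time = 84204.5 / 4090, so 20.5879 s.
Layer cycle = 20.5879 + 11.8, so 32.3879 s.
2363 layers × 32.3879 s/layer = 76532.6077 s, i.e. 21.26 hours.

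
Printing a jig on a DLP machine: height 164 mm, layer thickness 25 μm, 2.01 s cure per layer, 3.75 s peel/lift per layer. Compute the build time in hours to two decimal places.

10.50 hours

Layers = ⌈164/0.025⌉ = 6560.
Cycle time = 2.01 + 3.75, so 5.76 s.
Total = 6560 × 5.76 = 37785.6 s = 10.50 hours.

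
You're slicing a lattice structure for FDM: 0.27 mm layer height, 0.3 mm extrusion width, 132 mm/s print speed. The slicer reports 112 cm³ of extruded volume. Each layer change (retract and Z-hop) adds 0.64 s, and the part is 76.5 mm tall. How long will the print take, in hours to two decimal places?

2.96 hours

Bead cross-section: 0.27 × 0.3 → 0.081 mm².
Path length: 112000 mm³ / 0.081 mm² → 1382716 mm.
Time extruding: 1382716 / 132 → 10475.1 s.
Number of layers: 76.5 / 0.27 → 284 (rounded up).
Z-hop total: 284 × 0.64 → 181.76 s.
Total = 10475.1 + 181.76 = 10656.86 s = 2.96 hours.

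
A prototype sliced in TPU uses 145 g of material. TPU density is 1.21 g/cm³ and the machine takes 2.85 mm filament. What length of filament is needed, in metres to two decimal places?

Volume = 145 g / 1.21 g·cm⁻³ = 119.8347 cm³ = 119834.7 mm³.
A = π r² = π × 1.425² = 6.3794 mm².
L = V/A = 119834.7/6.3794 = 18784.63 mm → 18.78 m.

18.78 m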